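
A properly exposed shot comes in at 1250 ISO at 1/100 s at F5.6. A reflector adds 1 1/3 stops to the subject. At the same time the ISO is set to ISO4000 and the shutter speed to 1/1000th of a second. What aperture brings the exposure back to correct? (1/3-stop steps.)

f/5

Scene light: 1 1/3 stops brighter.
ISO: 1250 → 1600 → 2000 → 2500 → 3200 → 4000 — 1 2/3 stops higher (brighter).
Shutter speed: 1/100 → 1/125 → 1/160 → 1/200 → 1/250 → 1/320 → 1/400 → 1/500 → 1/640 → 1/800 → 1/1000 — 3 1/3 stops faster (darker).
Net so far: 1/3 stop darker. Aperture: f/5.6 → f/5.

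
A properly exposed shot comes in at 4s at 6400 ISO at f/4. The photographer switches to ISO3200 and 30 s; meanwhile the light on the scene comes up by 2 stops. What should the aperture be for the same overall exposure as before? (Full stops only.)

f/16

Scene light: 2 stops brighter.
ISO: 6400 → 3200 — 1 stop lower (darker).
Shutter speed: 4 → 8 → 15 → 30 — 3 stops longer (brighter).
Net so far: 4 stops brighter. Aperture: f/4 → f/5.6 → f/8 → f/11 → f/16.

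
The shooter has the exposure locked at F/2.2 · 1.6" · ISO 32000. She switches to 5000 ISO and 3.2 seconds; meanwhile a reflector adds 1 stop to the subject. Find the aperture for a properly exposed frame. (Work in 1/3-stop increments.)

Scene light: 1 stop brighter.
ISO: 32000 → 25600 → 20000 → 16000 → 12800 → 10000 → 8000 → 6400 → 5000 — 2 2/3 stops dropped (darker).
Shutter speed: 1.6 → 2 → 2.5 → 3.2 — 1 stop longer (brighter).
Net so far: 2/3 stop darker. Aperture: f/2.2 → f/2 → f/1.8.

f/1.8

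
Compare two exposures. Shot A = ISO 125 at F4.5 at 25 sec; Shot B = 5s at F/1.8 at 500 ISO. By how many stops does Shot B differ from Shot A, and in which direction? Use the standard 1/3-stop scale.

Aperture: f/4.5 → f/4 → f/3.5 → f/3.2 → f/2.8 → f/2.5 → f/2.2 → f/2 → f/1.8 — 2 2/3 stops larger aperture (brighter).
Shutter speed: 25 → 20 → 15 → 13 → 10 → 8 → 6 → 5 — 2 1/3 stops faster (darker).
ISO: 125 → 160 → 200 → 250 → 320 → 400 → 500 — 2 stops higher (brighter).
Net: +2 2/3 −2 1/3 +2 = +2 1/3 stops.

2 1/3 stops brighter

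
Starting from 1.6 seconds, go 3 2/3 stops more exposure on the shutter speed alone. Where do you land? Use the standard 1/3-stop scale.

Shutter speed: 1.6 → 2 → 2.5 → 3.2 → 4 → 5 → 6 → 8 → 10 → 13 → 15 → 20 — 3 2/3 stops longer (brighter).

20 s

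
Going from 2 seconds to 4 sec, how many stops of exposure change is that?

2 → 4 — count the steps: 1 stop.

1 stop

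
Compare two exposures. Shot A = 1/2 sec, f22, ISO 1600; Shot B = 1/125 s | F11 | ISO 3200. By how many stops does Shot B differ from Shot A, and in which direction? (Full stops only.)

3 stops darker

Aperture: f/22 → f/16 → f/11 — 2 stops larger aperture (brighter).
Shutter speed: 1/2 → 1/4 → 1/8 → 1/15 → 1/30 → 1/60 → 1/125 — 6 stops faster (darker).
ISO: 1600 → 3200 — 1 stop higher (brighter).
Net: +2 −6 +1 = −3 stops.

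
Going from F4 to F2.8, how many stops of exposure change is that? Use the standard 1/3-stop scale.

f/4 → f/3.5 → f/3.2 → f/2.8 — count the steps: 3 third-stops = 1 stop.

1 stop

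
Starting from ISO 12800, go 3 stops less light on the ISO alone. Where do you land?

ISO: 12800 → 6400 → 3200 → 1600 — 3 stops dropped (darker).

ISO 1600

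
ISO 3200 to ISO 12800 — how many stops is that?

2 stops

3200 → 6400 → 12800 — count the steps: 2 stops.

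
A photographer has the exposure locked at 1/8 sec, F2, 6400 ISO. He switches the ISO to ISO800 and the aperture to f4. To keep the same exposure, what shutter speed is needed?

ISO: 6400 → 3200 → 1600 → 800 — 3 stops dropped (darker).
Aperture: f/2 → f/2.8 → f/4 — 2 stops smaller aperture (darker).
Net change so far: 5 stops darker. Offset with the shutter speed: 1/8 → 1/4 → 1/2 → 1 → 2 → 4.

4 s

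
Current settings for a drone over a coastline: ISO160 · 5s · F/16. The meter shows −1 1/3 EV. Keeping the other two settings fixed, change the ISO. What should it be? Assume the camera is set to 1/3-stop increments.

ISO 400

Underexposed by 1 1/3 stops → need 1 1/3 stops brighter.
ISO: 160 → 200 → 250 → 320 → 400.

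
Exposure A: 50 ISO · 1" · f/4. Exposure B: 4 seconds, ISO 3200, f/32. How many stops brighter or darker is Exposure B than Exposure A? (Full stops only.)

Aperture: f/4 → f/5.6 → f/8 → f/11 → f/16 → f/22 → f/32 — 6 stops stopped down (darker).
Shutter speed: 1 → 2 → 4 — 2 stops slower (brighter).
ISO: 50 → 100 → 200 → 400 → 800 → 1600 → 3200 — 6 stops raised (brighter).
Net: −6 +2 +6 = +2 stops.

2 stops brighter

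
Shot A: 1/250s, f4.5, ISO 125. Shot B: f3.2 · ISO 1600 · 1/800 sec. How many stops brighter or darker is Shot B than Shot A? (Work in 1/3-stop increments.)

3 stops brighter

Aperture: f/4.5 → f/4 → f/3.5 → f/3.2 — 1 stop wider (brighter).
Shutter speed: 1/250 → 1/320 → 1/400 → 1/500 → 1/640 → 1/800 — 1 2/3 stops faster (darker).
ISO: 125 → 160 → 200 → 250 → 320 → 400 → 500 → 640 → 800 → 1000 → 1250 → 1600 — 3 2/3 stops raised (brighter).
Net: +1 −1 2/3 +3 2/3 = +3 stops.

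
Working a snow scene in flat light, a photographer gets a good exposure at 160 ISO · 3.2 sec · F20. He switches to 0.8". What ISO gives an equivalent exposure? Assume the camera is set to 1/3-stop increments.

ISO 640

Shutter speed: 3.2 → 2.5 → 2 → 1.6 → 1.3 → 1 → 0.8 — 2 stops shorter (darker).
Need 2 stops brighter from the ISO: 160 → 200 → 250 → 320 → 400 → 500 → 640.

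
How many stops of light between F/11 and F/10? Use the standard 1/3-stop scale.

1/3 stop

f/11 → f/10 — count the steps: 1 third-stops = 1/3 stop.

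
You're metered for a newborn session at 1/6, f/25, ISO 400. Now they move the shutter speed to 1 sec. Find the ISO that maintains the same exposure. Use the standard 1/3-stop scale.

ISO 64

Shutter speed: 1/6 → 1/5 → 1/4 → 0.3 → 0.4 → 0.5 → 0.6 → 0.8 → 1 — 2 2/3 stops longer (brighter).
Need 2 2/3 stops darker from the ISO: 400 → 320 → 250 → 200 → 160 → 125 → 100 → 80 → 64.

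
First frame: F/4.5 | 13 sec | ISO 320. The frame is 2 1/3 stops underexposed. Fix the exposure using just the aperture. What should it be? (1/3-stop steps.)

Underexposed by 2 1/3 stops → need 2 1/3 stops brighter.
Aperture: f/4.5 → f/4 → f/3.5 → f/3.2 → f/2.8 → f/2.5 → f/2.2 → f/2.

f/2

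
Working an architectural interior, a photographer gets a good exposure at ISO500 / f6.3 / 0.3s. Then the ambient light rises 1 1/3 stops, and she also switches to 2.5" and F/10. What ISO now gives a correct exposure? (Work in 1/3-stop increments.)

Scene light: 1 1/3 stops brighter.
Shutter speed: 0.3 → 0.4 → 0.5 → 0.6 → 0.8 → 1 → 1.3 → 1.6 → 2 → 2.5 — 3 stops slower (brighter).
Aperture: f/6.3 → f/7.1 → f/8 → f/9 → f/10 — 1 1/3 stops stopped down (darker).
Net so far: 3 stops brighter. ISO: 500 → 400 → 320 → 250 → 200 → 160 → 125 → 100 → 80 → 64.

ISO 64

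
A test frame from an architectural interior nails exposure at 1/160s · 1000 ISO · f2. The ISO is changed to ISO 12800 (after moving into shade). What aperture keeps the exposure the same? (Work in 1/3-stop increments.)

f/7.1

ISO: 1000 → 1250 → 1600 → 2000 → 2500 → 3200 → 4000 → 5000 → 6400 → 8000 → 10000 → 12800 — 3 2/3 stops higher (brighter).
Need 3 2/3 stops darker from the aperture: f/2 → f/2.2 → f/2.5 → f/2.8 → f/3.2 → f/3.5 → f/4 → f/4.5 → f/5 → f/5.6 → f/6.3 → f/7.1.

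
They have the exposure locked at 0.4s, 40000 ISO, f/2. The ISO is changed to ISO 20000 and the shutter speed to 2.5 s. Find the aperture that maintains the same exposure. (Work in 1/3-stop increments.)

ISO: 40000 → 32000 → 25600 → 20000 — 1 stop lower (darker).
Shutter speed: 0.4 → 0.5 → 0.6 → 0.8 → 1 → 1.3 → 1.6 → 2 → 2.5 — 2 2/3 stops slower (brighter).
Net change so far: 1 2/3 stops brighter. Offset with the aperture: f/2 → f/2.2 → f/2.5 → f/2.8 → f/3.2 → f/3.5.

f/3.5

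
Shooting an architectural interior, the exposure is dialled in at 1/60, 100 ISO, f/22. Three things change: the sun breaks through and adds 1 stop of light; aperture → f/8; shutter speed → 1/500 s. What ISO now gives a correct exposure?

ISO 50

Scene light: 1 stop brighter.
Aperture: f/22 → f/16 → f/11 → f/8 — 3 stops larger aperture (brighter).
Shutter speed: 1/60 → 1/125 → 1/250 → 1/500 — 3 stops shorter (darker).
Net so far: 1 stop brighter. ISO: 100 → 50.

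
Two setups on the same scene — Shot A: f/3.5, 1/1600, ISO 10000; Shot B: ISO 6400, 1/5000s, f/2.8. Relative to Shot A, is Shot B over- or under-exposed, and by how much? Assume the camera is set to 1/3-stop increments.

Aperture: f/3.5 → f/3.2 → f/2.8 — 2/3 stop wider (brighter).
Shutter speed: 1/1600 → 1/2000 → 1/2500 → 1/3200 → 1/4000 → 1/5000 — 1 2/3 stops faster (darker).
ISO: 10000 → 8000 → 6400 — 2/3 stop lower (darker).
Net: +2/3 −1 2/3 −2/3 = −1 2/3 stops.

1 2/3 stops darker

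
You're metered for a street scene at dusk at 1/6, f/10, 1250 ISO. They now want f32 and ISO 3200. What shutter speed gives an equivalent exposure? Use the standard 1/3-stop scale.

Aperture: f/10 → f/11 → f/13 → f/14 → f/16 → f/18 → f/20 → f/22 → f/25 → f/29 → f/32 — 3 1/3 stops stopped down (darker).
ISO: 1250 → 1600 → 2000 → 2500 → 3200 — 1 1/3 stops higher (brighter).
Net change so far: 2 stops darker. Offset with the shutter speed: 1/6 → 1/5 → 1/4 → 0.3 → 0.4 → 0.5 → 0.6.

0.6 s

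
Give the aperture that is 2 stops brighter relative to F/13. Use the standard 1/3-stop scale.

f/6.3

Aperture: f/13 → f/11 → f/10 → f/9 → f/8 → f/7.1 → f/6.3 — 2 stops larger aperture (brighter).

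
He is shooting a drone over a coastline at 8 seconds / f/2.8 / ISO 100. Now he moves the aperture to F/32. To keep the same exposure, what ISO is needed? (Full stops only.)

Aperture: f/2.8 → f/4 → f/5.6 → f/8 → f/11 → f/16 → f/22 → f/32 — 7 stops narrower (darker).
Need 7 stops brighter from the ISO: 100 → 200 → 400 → 800 → 1600 → 3200 → 6400 → 12800.

ISO 12800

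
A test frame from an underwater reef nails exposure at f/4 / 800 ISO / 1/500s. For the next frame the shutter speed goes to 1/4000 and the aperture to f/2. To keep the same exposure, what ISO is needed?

Shutter speed: 1/500 → 1/1000 → 1/2000 → 1/4000 — 3 stops shorter (darker).
Aperture: f/4 → f/2.8 → f/2 — 2 stops wider (brighter).
Net change so far: 1 stop darker. Offset with the ISO: 800 → 1600.

ISO 1600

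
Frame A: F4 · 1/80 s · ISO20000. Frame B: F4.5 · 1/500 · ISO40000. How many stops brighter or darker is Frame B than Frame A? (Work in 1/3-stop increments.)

2 stops darker

Aperture: f/4 → f/4.5 — 1/3 stop narrower (darker).
Shutter speed: 1/80 → 1/100 → 1/125 → 1/160 → 1/200 → 1/250 → 1/320 → 1/400 → 1/500 — 2 2/3 stops shorter (darker).
ISO: 20000 → 25600 → 32000 → 40000 — 1 stop higher (brighter).
Net: −1/3 −2 2/3 +1 = −2 stops.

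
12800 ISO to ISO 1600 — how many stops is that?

3 stops

12800 → 6400 → 3200 → 1600 — count the steps: 3 stops.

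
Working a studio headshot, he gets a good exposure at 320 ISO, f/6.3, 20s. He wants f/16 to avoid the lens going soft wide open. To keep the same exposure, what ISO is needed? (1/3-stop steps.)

ISO 2000

Aperture: f/6.3 → f/7.1 → f/8 → f/9 → f/10 → f/11 → f/13 → f/14 → f/16 — 2 2/3 stops stopped down (darker).
Need 2 2/3 stops brighter from the ISO: 320 → 400 → 500 → 640 → 800 → 1000 → 1250 → 1600 → 2000.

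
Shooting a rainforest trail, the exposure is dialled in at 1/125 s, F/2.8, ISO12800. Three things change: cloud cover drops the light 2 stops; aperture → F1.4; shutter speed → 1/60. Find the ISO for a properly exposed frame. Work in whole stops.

Scene light: 2 stops darker.
Aperture: f/2.8 → f/2 → f/1.4 — 2 stops larger aperture (brighter).
Shutter speed: 1/125 → 1/60 — 1 stop longer (brighter).
Net so far: 1 stop brighter. ISO: 12800 → 6400.

ISO 6400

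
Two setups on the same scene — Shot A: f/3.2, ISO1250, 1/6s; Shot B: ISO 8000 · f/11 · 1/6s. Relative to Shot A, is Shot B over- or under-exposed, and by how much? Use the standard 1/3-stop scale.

Aperture: f/3.2 → f/3.5 → f/4 → f/4.5 → f/5 → f/5.6 → f/6.3 → f/7.1 → f/8 → f/9 → f/10 → f/11 — 3 2/3 stops smaller aperture (darker).
Shutter speed: unchanged.
ISO: 1250 → 1600 → 2000 → 2500 → 3200 → 4000 → 5000 → 6400 → 8000 — 2 2/3 stops raised (brighter).
Net: −3 2/3 +2 2/3 = −1 stop.

1 stop darker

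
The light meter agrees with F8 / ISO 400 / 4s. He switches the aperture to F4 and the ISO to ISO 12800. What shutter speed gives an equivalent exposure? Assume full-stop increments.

Aperture: f/8 → f/5.6 → f/4 — 2 stops larger aperture (brighter).
ISO: 400 → 800 → 1600 → 3200 → 6400 → 12800 — 5 stops raised (brighter).
Net change so far: 7 stops brighter. Offset with the shutter speed: 4 → 2 → 1 → 1/2 → 1/4 → 1/8 → 1/15 → 1/30.

1/30s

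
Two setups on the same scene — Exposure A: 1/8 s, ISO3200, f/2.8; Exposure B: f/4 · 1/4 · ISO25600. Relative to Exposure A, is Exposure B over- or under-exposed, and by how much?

Aperture: f/2.8 → f/4 — 1 stop stopped down (darker).
Shutter speed: 1/8 → 1/4 — 1 stop slower (brighter).
ISO: 3200 → 6400 → 12800 → 25600 — 3 stops higher (brighter).
Net: −1 +1 +3 = +3 stops.

3 stops brighter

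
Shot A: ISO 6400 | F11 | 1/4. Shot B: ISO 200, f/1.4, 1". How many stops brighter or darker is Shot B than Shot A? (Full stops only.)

3 stops brighter

Aperture: f/11 → f/8 → f/5.6 → f/4 → f/2.8 → f/2 → f/1.4 — 6 stops wider (brighter).
Shutter speed: 1/4 → 1/2 → 1 — 2 stops longer (brighter).
ISO: 6400 → 3200 → 1600 → 800 → 400 → 200 — 5 stops lower (darker).
Net: +6 +2 −5 = +3 stops.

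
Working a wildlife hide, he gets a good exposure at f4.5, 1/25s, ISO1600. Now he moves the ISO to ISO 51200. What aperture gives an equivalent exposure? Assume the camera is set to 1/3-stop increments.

f/25

ISO: 1600 → 2000 → 2500 → 3200 → 4000 → 5000 → 6400 → 8000 → 10000 → 12800 → 16000 → 20000 → 25600 → 32000 → 40000 → 51200 — 5 stops higher (brighter).
Need 5 stops darker from the aperture: f/4.5 → f/5 → f/5.6 → f/6.3 → f/7.1 → f/8 → f/9 → f/10 → f/11 → f/13 → f/14 → f/16 → f/18 → f/20 → f/22 → f/25.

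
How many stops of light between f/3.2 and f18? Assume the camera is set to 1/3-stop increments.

f/3.2 → f/3.5 → f/4 → f/4.5 → f/5 → f/5.6 → f/6.3 → f/7.1 → f/8 → f/9 → f/10 → f/11 → f/13 → f/14 → f/16 → f/18 — count the steps: 15 third-stops = 5 stops.

5 stops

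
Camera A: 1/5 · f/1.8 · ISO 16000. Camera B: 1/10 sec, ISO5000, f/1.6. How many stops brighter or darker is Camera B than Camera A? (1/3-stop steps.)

Aperture: f/1.8 → f/1.6 — 1/3 stop larger aperture (brighter).
Shutter speed: 1/5 → 1/6 → 1/8 → 1/10 — 1 stop faster (darker).
ISO: 16000 → 12800 → 10000 → 8000 → 6400 → 5000 — 1 2/3 stops lower (darker).
Net: +1/3 −1 −1 2/3 = −2 1/3 stops.

2 1/3 stops darker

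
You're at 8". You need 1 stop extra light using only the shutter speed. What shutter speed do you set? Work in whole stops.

Shutter speed: 8 → 15 — 1 stop longer (brighter).

15 s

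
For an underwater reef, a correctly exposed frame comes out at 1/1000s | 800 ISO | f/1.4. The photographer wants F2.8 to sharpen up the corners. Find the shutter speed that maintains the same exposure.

1/250s

Aperture: f/1.4 → f/2 → f/2.8 — 2 stops narrower (darker).
Need 2 stops brighter from the shutter speed: 1/1000 → 1/500 → 1/250.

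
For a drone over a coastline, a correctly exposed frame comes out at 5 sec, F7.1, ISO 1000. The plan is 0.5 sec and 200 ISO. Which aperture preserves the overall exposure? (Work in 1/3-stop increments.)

f/1.0

Shutter speed: 5 → 4 → 3.2 → 2.5 → 2 → 1.6 → 1.3 → 1 → 0.8 → 0.6 → 0.5 — 3 1/3 stops shorter (darker).
ISO: 1000 → 800 → 640 → 500 → 400 → 320 → 250 → 200 — 2 1/3 stops lower (darker).
Net change so far: 5 2/3 stops darker. Offset with the aperture: f/7.1 → f/6.3 → f/5.6 → f/5 → f/4.5 → f/4 → f/3.5 → f/3.2 → f/2.8 → f/2.5 → f/2.2 → f/2 → f/1.8 → f/1.6 → f/1.4 → f/1.2 → f/1.1 → f/1.0.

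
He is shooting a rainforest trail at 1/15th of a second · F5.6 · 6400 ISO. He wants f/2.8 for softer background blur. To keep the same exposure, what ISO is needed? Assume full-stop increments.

Aperture: f/5.6 → f/4 → f/2.8 — 2 stops opened up (brighter).
Need 2 stops darker from the ISO: 6400 → 3200 → 1600.

ISO 1600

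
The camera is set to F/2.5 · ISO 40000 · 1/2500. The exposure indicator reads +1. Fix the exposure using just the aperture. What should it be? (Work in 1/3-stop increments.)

f/3.5

Overexposed by 1 stop → need 1 stop darker.
Aperture: f/2.5 → f/2.8 → f/3.2 → f/3.5.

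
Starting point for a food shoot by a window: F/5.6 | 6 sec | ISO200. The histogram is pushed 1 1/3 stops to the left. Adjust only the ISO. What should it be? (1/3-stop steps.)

Underexposed by 1 1/3 stops → need 1 1/3 stops brighter.
ISO: 200 → 250 → 320 → 400 → 500.

ISO 500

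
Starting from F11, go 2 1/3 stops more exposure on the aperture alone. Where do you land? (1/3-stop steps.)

Aperture: f/11 → f/10 → f/9 → f/8 → f/7.1 → f/6.3 → f/5.6 → f/5 — 2 1/3 stops wider (brighter).

f/5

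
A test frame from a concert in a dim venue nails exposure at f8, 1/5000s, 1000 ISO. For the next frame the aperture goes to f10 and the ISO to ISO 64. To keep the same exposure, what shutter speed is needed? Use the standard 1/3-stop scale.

1/200s

Aperture: f/8 → f/9 → f/10 — 2/3 stop smaller aperture (darker).
ISO: 1000 → 800 → 640 → 500 → 400 → 320 → 250 → 200 → 160 → 125 → 100 → 80 → 64 — 4 stops lower (darker).
Net change so far: 4 2/3 stops darker. Offset with the shutter speed: 1/5000 → 1/4000 → 1/3200 → 1/2500 → 1/2000 → 1/1600 → 1/1250 → 1/1000 → 1/800 → 1/640 → 1/500 → 1/400 → 1/320 → 1/250 → 1/200.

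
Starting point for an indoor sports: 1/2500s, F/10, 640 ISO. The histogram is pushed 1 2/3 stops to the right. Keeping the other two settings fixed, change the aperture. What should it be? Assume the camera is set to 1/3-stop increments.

Overexposed by 1 2/3 stops → need 1 2/3 stops darker.
Aperture: f/10 → f/11 → f/13 → f/14 → f/16 → f/18.

f/18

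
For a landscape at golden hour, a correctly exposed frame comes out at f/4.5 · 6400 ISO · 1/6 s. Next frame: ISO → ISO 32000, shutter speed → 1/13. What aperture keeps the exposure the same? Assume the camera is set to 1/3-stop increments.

f/7.1

ISO: 6400 → 8000 → 10000 → 12800 → 16000 → 20000 → 25600 → 32000 — 2 1/3 stops higher (brighter).
Shutter speed: 1/6 → 1/8 → 1/10 → 1/13 — 1 stop faster (darker).
Net change so far: 1 1/3 stops brighter. Offset with the aperture: f/4.5 → f/5 → f/5.6 → f/6.3 → f/7.1.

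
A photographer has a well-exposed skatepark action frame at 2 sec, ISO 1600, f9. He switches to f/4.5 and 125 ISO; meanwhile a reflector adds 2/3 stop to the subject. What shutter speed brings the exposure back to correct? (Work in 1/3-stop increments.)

Scene light: 2/3 stop brighter.
Aperture: f/9 → f/8 → f/7.1 → f/6.3 → f/5.6 → f/5 → f/4.5 — 2 stops larger aperture (brighter).
ISO: 1600 → 1250 → 1000 → 800 → 640 → 500 → 400 → 320 → 250 → 200 → 160 → 125 — 3 2/3 stops lower (darker).
Net so far: 1 stop darker. Shutter speed: 2 → 2.5 → 3.2 → 4.

4 s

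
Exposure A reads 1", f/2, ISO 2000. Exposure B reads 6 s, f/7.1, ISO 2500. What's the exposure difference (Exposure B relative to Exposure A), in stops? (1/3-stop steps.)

2/3 stop darker

Aperture: f/2 → f/2.2 → f/2.5 → f/2.8 → f/3.2 → f/3.5 → f/4 → f/4.5 → f/5 → f/5.6 → f/6.3 → f/7.1 — 3 2/3 stops stopped down (darker).
Shutter speed: 1 → 1.3 → 1.6 → 2 → 2.5 → 3.2 → 4 → 5 → 6 — 2 2/3 stops longer (brighter).
ISO: 2000 → 2500 — 1/3 stop higher (brighter).
Net: −3 2/3 +2 2/3 +1/3 = −2/3 stops.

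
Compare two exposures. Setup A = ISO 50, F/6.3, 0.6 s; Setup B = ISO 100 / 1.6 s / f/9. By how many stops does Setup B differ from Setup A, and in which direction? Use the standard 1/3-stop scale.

Aperture: f/6.3 → f/7.1 → f/8 → f/9 — 1 stop smaller aperture (darker).
Shutter speed: 0.6 → 0.8 → 1 → 1.3 → 1.6 — 1 1/3 stops longer (brighter).
ISO: 50 → 64 → 80 → 100 — 1 stop higher (brighter).
Net: −1 +1 1/3 +1 = +1 1/3 stops.

1 1/3 stops brighter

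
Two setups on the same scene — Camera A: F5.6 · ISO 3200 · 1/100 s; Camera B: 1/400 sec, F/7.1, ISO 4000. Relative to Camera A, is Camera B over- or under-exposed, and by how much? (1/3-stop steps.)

Aperture: f/5.6 → f/6.3 → f/7.1 — 2/3 stop stopped down (darker).
Shutter speed: 1/100 → 1/125 → 1/160 → 1/200 → 1/250 → 1/320 → 1/400 — 2 stops shorter (darker).
ISO: 3200 → 4000 — 1/3 stop raised (brighter).
Net: −2/3 −2 +1/3 = −2 1/3 stops.

2 1/3 stops darker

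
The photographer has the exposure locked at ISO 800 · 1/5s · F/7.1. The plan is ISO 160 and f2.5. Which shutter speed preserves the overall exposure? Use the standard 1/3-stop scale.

ISO: 800 → 640 → 500 → 400 → 320 → 250 → 200 → 160 — 2 1/3 stops dropped (darker).
Aperture: f/7.1 → f/6.3 → f/5.6 → f/5 → f/4.5 → f/4 → f/3.5 → f/3.2 → f/2.8 → f/2.5 — 3 stops wider (brighter).
Net change so far: 2/3 stop brighter. Offset with the shutter speed: 1/5 → 1/6 → 1/8.

1/8s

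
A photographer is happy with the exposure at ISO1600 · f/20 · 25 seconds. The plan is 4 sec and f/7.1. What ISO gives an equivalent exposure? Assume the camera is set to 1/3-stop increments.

ISO 1250

Shutter speed: 25 → 20 → 15 → 13 → 10 → 8 → 6 → 5 → 4 — 2 2/3 stops shorter (darker).
Aperture: f/20 → f/18 → f/16 → f/14 → f/13 → f/11 → f/10 → f/9 → f/8 → f/7.1 — 3 stops opened up (brighter).
Net change so far: 1/3 stop brighter. Offset with the ISO: 1600 → 1250.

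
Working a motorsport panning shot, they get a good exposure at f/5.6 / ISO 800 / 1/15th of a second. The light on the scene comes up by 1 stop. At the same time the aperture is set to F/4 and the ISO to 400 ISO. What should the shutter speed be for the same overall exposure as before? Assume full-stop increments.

Scene light: 1 stop brighter.
Aperture: f/5.6 → f/4 — 1 stop wider (brighter).
ISO: 800 → 400 — 1 stop lower (darker).
Net so far: 1 stop brighter. Shutter speed: 1/15 → 1/30.

1/30s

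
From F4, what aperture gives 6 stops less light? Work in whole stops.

Aperture: f/4 → f/5.6 → f/8 → f/11 → f/16 → f/22 → f/32 — 6 stops narrower (darker).

f/32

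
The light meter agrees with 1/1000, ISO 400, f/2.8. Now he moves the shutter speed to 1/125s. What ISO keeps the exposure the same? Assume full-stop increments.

ISO 50

Shutter speed: 1/1000 → 1/500 → 1/250 → 1/125 — 3 stops longer (brighter).
Need 3 stops darker from the ISO: 400 → 200 → 100 → 50.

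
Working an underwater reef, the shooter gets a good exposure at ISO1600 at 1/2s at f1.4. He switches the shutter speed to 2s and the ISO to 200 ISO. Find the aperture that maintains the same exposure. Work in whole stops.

f/1.0

Shutter speed: 1/2 → 1 → 2 — 2 stops slower (brighter).
ISO: 1600 → 800 → 400 → 200 — 3 stops lower (darker).
Net change so far: 1 stop darker. Offset with the aperture: f/1.4 → f/1.0.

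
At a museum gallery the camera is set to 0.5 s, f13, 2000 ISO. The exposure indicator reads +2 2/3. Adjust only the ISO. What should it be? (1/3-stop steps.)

Overexposed by 2 2/3 stops → need 2 2/3 stops darker.
ISO: 2000 → 1600 → 1250 → 1000 → 800 → 640 → 500 → 400 → 320.

ISO 320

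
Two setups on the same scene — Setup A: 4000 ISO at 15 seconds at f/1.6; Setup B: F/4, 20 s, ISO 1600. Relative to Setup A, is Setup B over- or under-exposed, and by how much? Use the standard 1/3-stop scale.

3 2/3 stops darker

Aperture: f/1.6 → f/1.8 → f/2 → f/2.2 → f/2.5 → f/2.8 → f/3.2 → f/3.5 → f/4 — 2 2/3 stops narrower (darker).
Shutter speed: 15 → 20 — 1/3 stop longer (brighter).
ISO: 4000 → 3200 → 2500 → 2000 → 1600 — 1 1/3 stops lower (darker).
Net: −2 2/3 +1/3 −1 1/3 = −3 2/3 stops.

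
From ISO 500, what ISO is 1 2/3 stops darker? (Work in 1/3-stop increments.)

ISO 160

ISO: 500 → 400 → 320 → 250 → 200 → 160 — 1 2/3 stops dropped (darker).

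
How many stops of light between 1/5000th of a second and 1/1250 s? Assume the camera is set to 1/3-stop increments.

2 stops

1/5000 → 1/4000 → 1/3200 → 1/2500 → 1/2000 → 1/1600 → 1/1250 — count the steps: 6 third-stops = 2 stops.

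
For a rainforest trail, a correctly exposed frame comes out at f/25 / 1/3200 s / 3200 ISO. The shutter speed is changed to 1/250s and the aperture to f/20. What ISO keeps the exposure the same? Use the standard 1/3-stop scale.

ISO 160

Shutter speed: 1/3200 → 1/2500 → 1/2000 → 1/1600 → 1/1250 → 1/1000 → 1/800 → 1/640 → 1/500 → 1/400 → 1/320 → 1/250 — 3 2/3 stops longer (brighter).
Aperture: f/25 → f/22 → f/20 — 2/3 stop wider (brighter).
Net change so far: 4 1/3 stops brighter. Offset with the ISO: 3200 → 2500 → 2000 → 1600 → 1250 → 1000 → 800 → 640 → 500 → 400 → 320 → 250 → 200 → 160.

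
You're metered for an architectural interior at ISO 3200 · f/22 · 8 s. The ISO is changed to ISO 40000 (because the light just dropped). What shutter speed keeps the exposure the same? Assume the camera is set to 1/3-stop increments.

0.6 s

ISO: 3200 → 4000 → 5000 → 6400 → 8000 → 10000 → 12800 → 16000 → 20000 → 25600 → 32000 → 40000 — 3 2/3 stops higher (brighter).
Need 3 2/3 stops darker from the shutter speed: 8 → 6 → 5 → 4 → 3.2 → 2.5 → 2 → 1.6 → 1.3 → 1 → 0.8 → 0.6.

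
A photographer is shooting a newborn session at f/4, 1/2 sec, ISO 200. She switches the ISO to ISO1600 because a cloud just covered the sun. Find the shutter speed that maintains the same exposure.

ISO: 200 → 400 → 800 → 1600 — 3 stops higher (brighter).
Need 3 stops darker from the shutter speed: 1/2 → 1/4 → 1/8 → 1/15.

1/15s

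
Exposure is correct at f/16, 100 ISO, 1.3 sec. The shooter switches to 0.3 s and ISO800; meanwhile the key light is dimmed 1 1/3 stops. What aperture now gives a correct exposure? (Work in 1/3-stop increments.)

Scene light: 1 1/3 stops darker.
Shutter speed: 1.3 → 1 → 0.8 → 0.6 → 0.5 → 0.4 → 0.3 — 2 stops faster (darker).
ISO: 100 → 125 → 160 → 200 → 250 → 320 → 400 → 500 → 640 → 800 — 3 stops higher (brighter).
Net so far: 1/3 stop darker. Aperture: f/16 → f/14.

f/14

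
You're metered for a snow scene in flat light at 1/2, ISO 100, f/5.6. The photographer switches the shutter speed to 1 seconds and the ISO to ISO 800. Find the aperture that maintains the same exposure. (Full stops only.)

Shutter speed: 1/2 → 1 — 1 stop slower (brighter).
ISO: 100 → 200 → 400 → 800 — 3 stops higher (brighter).
Net change so far: 4 stops brighter. Offset with the aperture: f/5.6 → f/8 → f/11 → f/16 → f/22.

f/22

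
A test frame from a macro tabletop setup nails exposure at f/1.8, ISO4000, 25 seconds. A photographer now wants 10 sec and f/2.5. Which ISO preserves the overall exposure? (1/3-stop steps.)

Shutter speed: 25 → 20 → 15 → 13 → 10 — 1 1/3 stops faster (darker).
Aperture: f/1.8 → f/2 → f/2.2 → f/2.5 — 1 stop stopped down (darker).
Net change so far: 2 1/3 stops darker. Offset with the ISO: 4000 → 5000 → 6400 → 8000 → 10000 → 12800 → 16000 → 20000.

ISO 20000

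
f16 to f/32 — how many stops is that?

2 stops

f/16 → f/22 → f/32 — count the steps: 2 stops.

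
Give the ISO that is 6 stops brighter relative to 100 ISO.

ISO 6400

ISO: 100 → 200 → 400 → 800 → 1600 → 3200 → 6400 — 6 stops higher (brighter).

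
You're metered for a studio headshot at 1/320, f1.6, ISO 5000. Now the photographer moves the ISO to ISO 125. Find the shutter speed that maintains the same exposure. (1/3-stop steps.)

ISO: 5000 → 4000 → 3200 → 2500 → 2000 → 1600 → 1250 → 1000 → 800 → 640 → 500 → 400 → 320 → 250 → 200 → 160 → 125 — 5 1/3 stops lower (darker).
Need 5 1/3 stops brighter from the shutter speed: 1/320 → 1/250 → 1/200 → 1/160 → 1/125 → 1/100 → 1/80 → 1/60 → 1/50 → 1/40 → 1/30 → 1/25 → 1/20 → 1/15 → 1/13 → 1/10 → 1/8.

1/8s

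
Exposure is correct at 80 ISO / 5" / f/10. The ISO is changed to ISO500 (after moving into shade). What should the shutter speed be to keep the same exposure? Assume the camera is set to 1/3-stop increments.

0.8 s

ISO: 80 → 100 → 125 → 160 → 200 → 250 → 320 → 400 → 500 — 2 2/3 stops higher (brighter).
Need 2 2/3 stops darker from the shutter speed: 5 → 4 → 3.2 → 2.5 → 2 → 1.6 → 1.3 → 1 → 0.8.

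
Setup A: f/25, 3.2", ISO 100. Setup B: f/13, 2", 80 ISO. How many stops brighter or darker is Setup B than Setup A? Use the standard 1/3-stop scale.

Aperture: f/25 → f/22 → f/20 → f/18 → f/16 → f/14 → f/13 — 2 stops larger aperture (brighter).
Shutter speed: 3.2 → 2.5 → 2 — 2/3 stop faster (darker).
ISO: 100 → 80 — 1/3 stop lower (darker).
Net: +2 −2/3 −1/3 = +1 stop.

1 stop brighter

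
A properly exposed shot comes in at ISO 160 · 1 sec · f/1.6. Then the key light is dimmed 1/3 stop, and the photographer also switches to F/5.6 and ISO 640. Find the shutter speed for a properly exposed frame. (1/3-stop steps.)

4 s

Scene light: 1/3 stop darker.
Aperture: f/1.6 → f/1.8 → f/2 → f/2.2 → f/2.5 → f/2.8 → f/3.2 → f/3.5 → f/4 → f/4.5 → f/5 → f/5.6 — 3 2/3 stops smaller aperture (darker).
ISO: 160 → 200 → 250 → 320 → 400 → 500 → 640 — 2 stops raised (brighter).
Net so far: 2 stops darker. Shutter speed: 1 → 1.3 → 1.6 → 2 → 2.5 → 3.2 → 4.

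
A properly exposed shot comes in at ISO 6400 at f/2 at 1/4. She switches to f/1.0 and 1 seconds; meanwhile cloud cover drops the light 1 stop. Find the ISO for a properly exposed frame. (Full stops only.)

Scene light: 1 stop darker.
Aperture: f/2 → f/1.4 → f/1.0 — 2 stops opened up (brighter).
Shutter speed: 1/4 → 1/2 → 1 — 2 stops longer (brighter).
Net so far: 3 stops brighter. ISO: 6400 → 3200 → 1600 → 800.

ISO 800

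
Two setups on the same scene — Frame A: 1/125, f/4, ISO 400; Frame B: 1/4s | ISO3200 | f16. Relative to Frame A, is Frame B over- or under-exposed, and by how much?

4 stops brighter

Aperture: f/4 → f/5.6 → f/8 → f/11 → f/16 — 4 stops narrower (darker).
Shutter speed: 1/125 → 1/60 → 1/30 → 1/15 → 1/8 → 1/4 — 5 stops slower (brighter).
ISO: 400 → 800 → 1600 → 3200 — 3 stops higher (brighter).
Net: −4 +5 +3 = +4 stops.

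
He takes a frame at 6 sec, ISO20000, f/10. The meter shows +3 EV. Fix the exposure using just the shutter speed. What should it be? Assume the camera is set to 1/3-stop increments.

Overexposed by 3 stops → need 3 stops darker.
Shutter speed: 6 → 5 → 4 → 3.2 → 2.5 → 2 → 1.6 → 1.3 → 1 → 0.8.

0.8 s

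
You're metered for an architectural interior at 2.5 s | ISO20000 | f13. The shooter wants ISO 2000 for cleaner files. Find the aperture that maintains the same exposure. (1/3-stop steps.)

f/4

ISO: 20000 → 16000 → 12800 → 10000 → 8000 → 6400 → 5000 → 4000 → 3200 → 2500 → 2000 — 3 1/3 stops lower (darker).
Need 3 1/3 stops brighter from the aperture: f/13 → f/11 → f/10 → f/9 → f/8 → f/7.1 → f/6.3 → f/5.6 → f/5 → f/4.5 → f/4.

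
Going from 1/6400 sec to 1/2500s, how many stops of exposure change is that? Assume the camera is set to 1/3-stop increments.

1 1/3 stops

1/6400 → 1/5000 → 1/4000 → 1/3200 → 1/2500 — count the steps: 4 third-stops = 1 1/3 stops.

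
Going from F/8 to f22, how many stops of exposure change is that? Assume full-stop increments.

f/8 → f/11 → f/16 → f/22 — count the steps: 3 stops.

3 stops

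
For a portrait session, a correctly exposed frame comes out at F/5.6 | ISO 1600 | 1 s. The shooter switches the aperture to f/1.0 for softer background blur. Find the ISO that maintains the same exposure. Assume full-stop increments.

ISO 50

Aperture: f/5.6 → f/4 → f/2.8 → f/2 → f/1.4 → f/1.0 — 5 stops wider (brighter).
Need 5 stops darker from the ISO: 1600 → 800 → 400 → 200 → 100 → 50.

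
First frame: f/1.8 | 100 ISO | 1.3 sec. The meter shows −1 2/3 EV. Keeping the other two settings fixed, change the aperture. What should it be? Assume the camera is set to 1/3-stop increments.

Underexposed by 1 2/3 stops → need 1 2/3 stops brighter.
Aperture: f/1.8 → f/1.6 → f/1.4 → f/1.2 → f/1.1 → f/1.0.

f/1.0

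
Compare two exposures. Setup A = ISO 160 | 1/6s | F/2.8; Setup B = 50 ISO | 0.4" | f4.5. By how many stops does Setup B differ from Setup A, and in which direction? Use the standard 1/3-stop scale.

1 2/3 stops darker

Aperture: f/2.8 → f/3.2 → f/3.5 → f/4 → f/4.5 — 1 1/3 stops narrower (darker).
Shutter speed: 1/6 → 1/5 → 1/4 → 0.3 → 0.4 — 1 1/3 stops slower (brighter).
ISO: 160 → 125 → 100 → 80 → 64 → 50 — 1 2/3 stops dropped (darker).
Net: −1 1/3 +1 1/3 −1 2/3 = −1 2/3 stops.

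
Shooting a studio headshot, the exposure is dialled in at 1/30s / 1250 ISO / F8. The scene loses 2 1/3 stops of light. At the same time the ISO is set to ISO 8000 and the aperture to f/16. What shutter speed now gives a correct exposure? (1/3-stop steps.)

Scene light: 2 1/3 stops darker.
ISO: 1250 → 1600 → 2000 → 2500 → 3200 → 4000 → 5000 → 6400 → 8000 — 2 2/3 stops higher (brighter).
Aperture: f/8 → f/9 → f/10 → f/11 → f/13 → f/14 → f/16 — 2 stops stopped down (darker).
Net so far: 1 2/3 stops darker. Shutter speed: 1/30 → 1/25 → 1/20 → 1/15 → 1/13 → 1/10.

1/10s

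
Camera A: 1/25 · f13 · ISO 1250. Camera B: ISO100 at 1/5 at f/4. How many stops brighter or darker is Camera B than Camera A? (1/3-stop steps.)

2 stops brighter

Aperture: f/13 → f/11 → f/10 → f/9 → f/8 → f/7.1 → f/6.3 → f/5.6 → f/5 → f/4.5 → f/4 — 3 1/3 stops larger aperture (brighter).
Shutter speed: 1/25 → 1/20 → 1/15 → 1/13 → 1/10 → 1/8 → 1/6 → 1/5 — 2 1/3 stops longer (brighter).
ISO: 1250 → 1000 → 800 → 640 → 500 → 400 → 320 → 250 → 200 → 160 → 125 → 100 — 3 2/3 stops dropped (darker).
Net: +3 1/3 +2 1/3 −3 2/3 = +2 stops.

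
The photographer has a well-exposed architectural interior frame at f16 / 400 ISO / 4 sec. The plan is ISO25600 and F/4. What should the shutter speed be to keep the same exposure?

1/250s

ISO: 400 → 800 → 1600 → 3200 → 6400 → 12800 → 25600 — 6 stops raised (brighter).
Aperture: f/16 → f/11 → f/8 → f/5.6 → f/4 — 4 stops wider (brighter).
Net change so far: 10 stops brighter. Offset with the shutter speed: 4 → 2 → 1 → 1/2 → 1/4 → 1/8 → 1/15 → 1/30 → 1/60 → 1/125 → 1/250.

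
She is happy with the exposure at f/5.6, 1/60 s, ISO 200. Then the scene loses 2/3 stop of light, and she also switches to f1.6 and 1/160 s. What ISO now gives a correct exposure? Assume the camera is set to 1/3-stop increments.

ISO 64

Scene light: 2/3 stop darker.
Aperture: f/5.6 → f/5 → f/4.5 → f/4 → f/3.5 → f/3.2 → f/2.8 → f/2.5 → f/2.2 → f/2 → f/1.8 → f/1.6 — 3 2/3 stops larger aperture (brighter).
Shutter speed: 1/60 → 1/80 → 1/100 → 1/125 → 1/160 — 1 1/3 stops faster (darker).
Net so far: 1 2/3 stops brighter. ISO: 200 → 160 → 125 → 100 → 80 → 64.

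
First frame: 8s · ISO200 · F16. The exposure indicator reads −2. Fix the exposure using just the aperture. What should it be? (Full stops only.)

f/8

Underexposed by 2 stops → need 2 stops brighter.
Aperture: f/16 → f/11 → f/8.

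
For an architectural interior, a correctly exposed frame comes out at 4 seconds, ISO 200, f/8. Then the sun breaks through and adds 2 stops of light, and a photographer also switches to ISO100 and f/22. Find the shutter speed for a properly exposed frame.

15 s

Scene light: 2 stops brighter.
ISO: 200 → 100 — 1 stop lower (darker).
Aperture: f/8 → f/11 → f/16 → f/22 — 3 stops narrower (darker).
Net so far: 2 stops darker. Shutter speed: 4 → 8 → 15.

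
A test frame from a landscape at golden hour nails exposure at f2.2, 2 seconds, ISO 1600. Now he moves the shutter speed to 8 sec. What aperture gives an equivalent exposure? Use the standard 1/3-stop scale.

Shutter speed: 2 → 2.5 → 3.2 → 4 → 5 → 6 → 8 — 2 stops slower (brighter).
Need 2 stops darker from the aperture: f/2.2 → f/2.5 → f/2.8 → f/3.2 → f/3.5 → f/4 → f/4.5.

f/4.5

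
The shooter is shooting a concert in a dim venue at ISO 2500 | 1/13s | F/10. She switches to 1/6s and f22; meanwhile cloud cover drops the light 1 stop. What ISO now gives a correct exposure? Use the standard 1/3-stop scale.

Scene light: 1 stop darker.
Shutter speed: 1/13 → 1/10 → 1/8 → 1/6 — 1 stop slower (brighter).
Aperture: f/10 → f/11 → f/13 → f/14 → f/16 → f/18 → f/20 → f/22 — 2 1/3 stops narrower (darker).
Net so far: 2 1/3 stops darker. ISO: 2500 → 3200 → 4000 → 5000 → 6400 → 8000 → 10000 → 12800.

ISO 12800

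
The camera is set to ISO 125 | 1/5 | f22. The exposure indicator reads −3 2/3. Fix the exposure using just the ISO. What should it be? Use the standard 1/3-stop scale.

Underexposed by 3 2/3 stops → need 3 2/3 stops brighter.
ISO: 125 → 160 → 200 → 250 → 320 → 400 → 500 → 640 → 800 → 1000 → 1250 → 1600.

ISO 1600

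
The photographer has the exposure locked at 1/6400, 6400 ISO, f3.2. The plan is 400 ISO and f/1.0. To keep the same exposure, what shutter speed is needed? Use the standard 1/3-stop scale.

1/4000s

ISO: 6400 → 5000 → 4000 → 3200 → 2500 → 2000 → 1600 → 1250 → 1000 → 800 → 640 → 500 → 400 — 4 stops lower (darker).
Aperture: f/3.2 → f/2.8 → f/2.5 → f/2.2 → f/2 → f/1.8 → f/1.6 → f/1.4 → f/1.2 → f/1.1 → f/1.0 — 3 1/3 stops wider (brighter).
Net change so far: 2/3 stop darker. Offset with the shutter speed: 1/6400 → 1/5000 → 1/4000.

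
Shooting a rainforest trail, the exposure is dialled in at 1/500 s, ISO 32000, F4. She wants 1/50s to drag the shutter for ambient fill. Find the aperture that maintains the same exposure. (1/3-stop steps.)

f/13

Shutter speed: 1/500 → 1/400 → 1/320 → 1/250 → 1/200 → 1/160 → 1/125 → 1/100 → 1/80 → 1/60 → 1/50 — 3 1/3 stops longer (brighter).
Need 3 1/3 stops darker from the aperture: f/4 → f/4.5 → f/5 → f/5.6 → f/6.3 → f/7.1 → f/8 → f/9 → f/10 → f/11 → f/13.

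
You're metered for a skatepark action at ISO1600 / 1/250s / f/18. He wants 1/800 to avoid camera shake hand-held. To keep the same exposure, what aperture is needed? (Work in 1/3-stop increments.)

Shutter speed: 1/250 → 1/320 → 1/400 → 1/500 → 1/640 → 1/800 — 1 2/3 stops faster (darker).
Need 1 2/3 stops brighter from the aperture: f/18 → f/16 → f/14 → f/13 → f/11 → f/10.

f/10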